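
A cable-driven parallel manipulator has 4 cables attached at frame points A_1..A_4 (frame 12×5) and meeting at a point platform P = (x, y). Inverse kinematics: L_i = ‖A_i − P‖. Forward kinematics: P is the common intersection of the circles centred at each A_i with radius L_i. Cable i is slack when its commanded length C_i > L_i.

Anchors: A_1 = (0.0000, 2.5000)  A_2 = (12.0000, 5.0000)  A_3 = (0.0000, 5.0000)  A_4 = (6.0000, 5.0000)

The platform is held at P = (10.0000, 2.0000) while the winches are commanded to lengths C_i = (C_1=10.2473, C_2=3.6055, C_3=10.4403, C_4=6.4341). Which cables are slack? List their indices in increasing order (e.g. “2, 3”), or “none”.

cable 1: L_1 = ‖A_1−P‖ = 10.0125;  C_1 = 10.2473 → slack
cable 2: L_2 = ‖A_2−P‖ = 3.6056;  C_2 = 3.6055 → taut
cable 3: L_3 = ‖A_3−P‖ = 10.4403;  C_3 = 10.4403 → taut
cable 4: L_4 = ‖A_4−P‖ = 5.0000;  C_4 = 6.4341 → slack

1, 4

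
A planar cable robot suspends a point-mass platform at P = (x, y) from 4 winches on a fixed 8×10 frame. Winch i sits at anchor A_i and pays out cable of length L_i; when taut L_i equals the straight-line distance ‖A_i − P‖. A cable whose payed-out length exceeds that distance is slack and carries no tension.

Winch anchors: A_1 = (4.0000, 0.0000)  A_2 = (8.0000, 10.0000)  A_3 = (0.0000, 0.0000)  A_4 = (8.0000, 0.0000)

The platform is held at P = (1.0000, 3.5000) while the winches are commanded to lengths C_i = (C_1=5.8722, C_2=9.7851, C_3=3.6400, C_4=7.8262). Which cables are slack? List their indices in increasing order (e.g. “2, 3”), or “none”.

i=1: geometric 4.6098 vs commanded 5.8722 ⇒ slack
i=2: geometric 9.5525 vs commanded 9.7851 ⇒ slack
i=3: geometric 3.6401 vs commanded 3.6400 ⇒ taut
i=4: geometric 7.8262 vs commanded 7.8262 ⇒ taut

1, 2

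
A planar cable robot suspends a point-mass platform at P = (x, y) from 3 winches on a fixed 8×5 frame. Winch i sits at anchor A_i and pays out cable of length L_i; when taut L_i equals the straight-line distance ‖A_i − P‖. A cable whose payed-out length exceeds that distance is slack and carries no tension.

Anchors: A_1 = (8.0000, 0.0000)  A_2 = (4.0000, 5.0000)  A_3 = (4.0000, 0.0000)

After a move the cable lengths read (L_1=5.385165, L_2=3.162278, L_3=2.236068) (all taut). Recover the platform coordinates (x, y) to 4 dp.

(3.0000, 2.0000)

expand ‖A_i−P‖²=L_i² and subtract eq 1 (q_i ≔ ‖A_i‖²−L_i²)
q_1 = 64.0000+0.0000−29.0000 = 35.0000
eq1−eq2 → [8.0000  -10.0000]·P = 4.0000
eq1−eq3 → [8.0000  0.0000]·P = 24.0000
2×2 solve → P = (3.0000, 2.0000)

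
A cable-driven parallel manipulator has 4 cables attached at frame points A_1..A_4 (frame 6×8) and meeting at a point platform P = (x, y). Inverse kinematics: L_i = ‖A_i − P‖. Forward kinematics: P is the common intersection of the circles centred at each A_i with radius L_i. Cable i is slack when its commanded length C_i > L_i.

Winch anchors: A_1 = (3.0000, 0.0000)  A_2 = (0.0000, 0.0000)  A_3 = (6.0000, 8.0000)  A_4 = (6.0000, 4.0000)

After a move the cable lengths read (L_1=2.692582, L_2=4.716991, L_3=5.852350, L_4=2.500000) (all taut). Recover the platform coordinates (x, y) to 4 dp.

(4.0000, 2.5000)

circle eqns → linear via eq_j − eq_1; set k_j = A_j·A_j − L_j²
k_1 = 9.0000+0.0000−7.2500 = 1.7500
6.0000·x + 0.0000·y = k_1−k_2 = 24.0000
-6.0000·x − 16.0000·y = k_1−k_3 = -64.0000
-6.0000·x − 8.0000·y = k_1−k_4 = -44.0000
solve first two rows → x=4.0000, y=2.5000
check cable 4: ‖A_4−P‖² = 6.2500 ≈ L_4² = 6.2500 ✓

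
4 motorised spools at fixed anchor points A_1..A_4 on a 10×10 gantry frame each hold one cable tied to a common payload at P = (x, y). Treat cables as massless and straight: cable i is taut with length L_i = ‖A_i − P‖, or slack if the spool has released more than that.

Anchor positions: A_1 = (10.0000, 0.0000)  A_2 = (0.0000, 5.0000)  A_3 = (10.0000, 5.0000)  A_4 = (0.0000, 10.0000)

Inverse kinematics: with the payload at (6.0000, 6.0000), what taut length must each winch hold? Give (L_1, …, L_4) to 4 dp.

(7.2111, 6.0828, 4.1231, 7.2111)

L_1 = √((10.0000−6.0000)² + (0.0000−6.0000)²) = 7.2111
L_2 = √((0.0000−6.0000)² + (5.0000−6.0000)²) = 6.0828
L_3 = √((10.0000−6.0000)² + (5.0000−6.0000)²) = 4.1231
L_4 = √((0.0000−6.0000)² + (10.0000−6.0000)²) = 7.2111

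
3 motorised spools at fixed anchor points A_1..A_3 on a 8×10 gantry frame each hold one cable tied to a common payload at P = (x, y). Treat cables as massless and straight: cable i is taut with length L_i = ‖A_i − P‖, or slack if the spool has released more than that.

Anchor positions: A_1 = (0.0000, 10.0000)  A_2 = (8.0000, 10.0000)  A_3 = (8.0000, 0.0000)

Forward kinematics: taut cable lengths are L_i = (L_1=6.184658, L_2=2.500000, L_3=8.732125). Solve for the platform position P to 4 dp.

circle eqns → linear via eq_j − eq_1; set k_j = A_j·A_j − L_j²
k_1 = 0.0000+100.0000−38.2500 = 61.7500
-16.0000·x + 0.0000·y = k_1−k_2 = -96.0000
-16.0000·x + 20.0000·y = k_1−k_3 = 74.0000
solve first two rows → x=6.0000, y=8.5000

(6.0000, 8.5000)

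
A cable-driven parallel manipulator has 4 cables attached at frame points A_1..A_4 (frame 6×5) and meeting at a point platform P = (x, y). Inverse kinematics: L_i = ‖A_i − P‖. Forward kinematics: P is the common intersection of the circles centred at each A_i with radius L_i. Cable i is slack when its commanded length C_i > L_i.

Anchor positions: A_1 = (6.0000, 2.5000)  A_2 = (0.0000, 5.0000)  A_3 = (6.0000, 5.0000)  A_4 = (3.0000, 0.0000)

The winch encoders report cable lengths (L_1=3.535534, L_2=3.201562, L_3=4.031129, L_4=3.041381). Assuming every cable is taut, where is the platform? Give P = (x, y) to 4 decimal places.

(2.5000, 3.0000)

each cable: (A_i−P)·(A_i−P) = L_i²; let k_i = ‖A_i‖²−L_i²
k_1 = 36.0000+6.2500−12.5000 = 29.7500
row 1: 12.0000x − 5.0000y = 15.0000  (k_2=14.7500)
row 2: 0.0000x − 5.0000y = -15.0000  (k_3=44.7500)
row 3: 6.0000x + 5.0000y = 30.0000  (k_4=-0.2500)
Cramer on rows 1–2 → x = 2.5000, y = 3.0000
check cable 4: ‖A_4−P‖² = 9.2500 ≈ L_4² = 9.2500 ✓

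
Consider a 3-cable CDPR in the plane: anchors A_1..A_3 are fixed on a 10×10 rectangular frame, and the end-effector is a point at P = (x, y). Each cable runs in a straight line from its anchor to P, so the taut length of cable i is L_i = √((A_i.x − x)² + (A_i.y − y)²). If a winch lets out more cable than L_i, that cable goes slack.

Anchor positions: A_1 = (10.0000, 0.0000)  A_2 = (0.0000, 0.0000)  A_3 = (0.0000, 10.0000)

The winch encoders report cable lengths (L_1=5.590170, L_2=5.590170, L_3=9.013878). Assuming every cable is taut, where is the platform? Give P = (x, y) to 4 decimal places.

(5.0000, 2.5000)

circle eqns → linear via eq_j − eq_1; set q_j = A_j·A_j − L_j²
q_1 = 100.0000+0.0000−31.2500 = 68.7500
20.0000·x + 0.0000·y = q_1−q_2 = 100.0000
20.0000·x − 20.0000·y = q_1−q_3 = 50.0000
solve first two rows → x=5.0000, y=2.5000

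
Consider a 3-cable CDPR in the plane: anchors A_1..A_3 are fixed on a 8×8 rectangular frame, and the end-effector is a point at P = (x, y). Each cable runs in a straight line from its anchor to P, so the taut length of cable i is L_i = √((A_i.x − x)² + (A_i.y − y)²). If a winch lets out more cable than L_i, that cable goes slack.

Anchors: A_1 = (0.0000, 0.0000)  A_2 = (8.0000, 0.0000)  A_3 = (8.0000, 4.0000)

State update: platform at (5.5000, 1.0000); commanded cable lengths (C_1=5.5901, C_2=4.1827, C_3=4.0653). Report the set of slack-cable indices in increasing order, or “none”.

2, 3

i=1: geometric 5.5902 vs commanded 5.5901 ⇒ taut
i=2: geometric 2.6926 vs commanded 4.1827 ⇒ slack
i=3: geometric 3.9051 vs commanded 4.0653 ⇒ slack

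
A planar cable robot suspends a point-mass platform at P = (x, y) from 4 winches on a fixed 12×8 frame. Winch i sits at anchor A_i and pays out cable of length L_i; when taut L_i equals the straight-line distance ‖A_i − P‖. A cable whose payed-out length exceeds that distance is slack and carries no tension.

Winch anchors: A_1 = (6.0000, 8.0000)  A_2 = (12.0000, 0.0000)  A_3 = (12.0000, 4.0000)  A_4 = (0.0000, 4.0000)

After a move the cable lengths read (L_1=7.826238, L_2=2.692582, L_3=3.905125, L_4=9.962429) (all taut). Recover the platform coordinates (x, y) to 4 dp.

(9.5000, 1.0000)

expand ‖A_i−P‖²=L_i² and subtract eq 1 (k_i ≔ ‖A_i‖²−L_i²)
k_1 = 36.0000+64.0000−61.2500 = 38.7500
eq1−eq2 → [-12.0000  16.0000]·P = -98.0000
eq1−eq3 → [-12.0000  8.0000]·P = -106.0000
eq1−eq4 → [12.0000  8.0000]·P = 122.0000
2×2 solve → P = (9.5000, 1.0000)
check cable 4: ‖A_4−P‖² = 99.2500 ≈ L_4² = 99.2500 ✓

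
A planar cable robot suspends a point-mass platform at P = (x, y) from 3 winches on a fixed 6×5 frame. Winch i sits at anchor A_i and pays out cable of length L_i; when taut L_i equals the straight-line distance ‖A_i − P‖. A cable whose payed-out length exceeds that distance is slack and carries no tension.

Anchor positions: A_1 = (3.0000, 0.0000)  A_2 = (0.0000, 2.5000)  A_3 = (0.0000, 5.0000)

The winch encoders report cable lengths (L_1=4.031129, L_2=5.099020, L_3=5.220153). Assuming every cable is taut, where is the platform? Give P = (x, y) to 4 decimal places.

expand ‖A_i−P‖²=L_i² and subtract eq 1 (c_i ≔ ‖A_i‖²−L_i²)
c_1 = 9.0000+0.0000−16.2500 = -7.2500
eq1−eq2 → [6.0000  -5.0000]·P = 12.5000
eq1−eq3 → [6.0000  -10.0000]·P = -5.0000
2×2 solve → P = (5.0000, 3.5000)

(5.0000, 3.5000)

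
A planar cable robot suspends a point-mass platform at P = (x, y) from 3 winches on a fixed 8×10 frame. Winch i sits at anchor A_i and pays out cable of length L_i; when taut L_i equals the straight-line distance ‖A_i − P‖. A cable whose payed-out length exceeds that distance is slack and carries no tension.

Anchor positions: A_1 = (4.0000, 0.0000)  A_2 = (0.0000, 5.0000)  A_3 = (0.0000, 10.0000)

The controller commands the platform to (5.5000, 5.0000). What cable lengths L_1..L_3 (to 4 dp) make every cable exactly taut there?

(5.2202, 5.5000, 7.4330)

cable 1: Δx=-1.5000, Δy=-5.0000; L_1 = √(Δx²+Δy²) = 5.2202
cable 2: Δx=-5.5000, Δy=0.0000; L_2 = √(Δx²+Δy²) = 5.5000
cable 3: Δx=-5.5000, Δy=5.0000; L_3 = √(Δx²+Δy²) = 7.4330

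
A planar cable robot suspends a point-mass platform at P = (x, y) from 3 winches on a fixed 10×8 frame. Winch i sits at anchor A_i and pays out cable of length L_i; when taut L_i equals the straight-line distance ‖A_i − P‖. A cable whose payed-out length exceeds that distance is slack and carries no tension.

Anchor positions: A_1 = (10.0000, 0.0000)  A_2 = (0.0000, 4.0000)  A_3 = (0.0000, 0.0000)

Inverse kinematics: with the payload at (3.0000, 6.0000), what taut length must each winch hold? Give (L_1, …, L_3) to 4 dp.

L_1 = √((10.0000−3.0000)² + (0.0000−6.0000)²) = 9.2195
L_2 = √((0.0000−3.0000)² + (4.0000−6.0000)²) = 3.6056
L_3 = √((0.0000−3.0000)² + (0.0000−6.0000)²) = 6.7082

(9.2195, 3.6056, 6.7082)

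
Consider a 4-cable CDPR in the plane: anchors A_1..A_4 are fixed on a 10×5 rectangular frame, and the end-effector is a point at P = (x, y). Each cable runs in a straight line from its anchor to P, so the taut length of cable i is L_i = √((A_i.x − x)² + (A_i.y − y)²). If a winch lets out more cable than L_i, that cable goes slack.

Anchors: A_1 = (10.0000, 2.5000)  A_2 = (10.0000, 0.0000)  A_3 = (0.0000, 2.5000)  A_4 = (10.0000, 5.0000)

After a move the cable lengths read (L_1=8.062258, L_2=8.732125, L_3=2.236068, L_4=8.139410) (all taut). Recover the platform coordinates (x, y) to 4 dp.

circle eqns → linear via eq_j − eq_1; set q_j = A_j·A_j − L_j²
q_1 = 100.0000+6.2500−65.0000 = 41.2500
0.0000·x + 5.0000·y = q_1−q_2 = 17.5000
20.0000·x + 0.0000·y = q_1−q_3 = 40.0000
0.0000·x − 5.0000·y = q_1−q_4 = -17.5000
solve first two rows → x=2.0000, y=3.5000
check cable 4: ‖A_4−P‖² = 66.2500 ≈ L_4² = 66.2500 ✓

(2.0000, 3.5000)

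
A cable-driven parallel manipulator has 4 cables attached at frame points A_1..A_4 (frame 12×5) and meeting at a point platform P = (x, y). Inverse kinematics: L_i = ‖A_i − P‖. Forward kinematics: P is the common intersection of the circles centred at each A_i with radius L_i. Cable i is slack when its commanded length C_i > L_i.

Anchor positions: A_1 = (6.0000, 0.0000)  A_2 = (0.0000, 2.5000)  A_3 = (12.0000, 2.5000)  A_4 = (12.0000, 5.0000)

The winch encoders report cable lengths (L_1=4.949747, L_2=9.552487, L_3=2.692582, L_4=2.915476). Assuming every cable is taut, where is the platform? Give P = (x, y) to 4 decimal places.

(9.5000, 3.5000)

expand ‖A_i−P‖²=L_i² and subtract eq 1 (k_i ≔ ‖A_i‖²−L_i²)
k_1 = 36.0000+0.0000−24.5000 = 11.5000
eq1−eq2 → [12.0000  -5.0000]·P = 96.5000
eq1−eq3 → [-12.0000  -5.0000]·P = -131.5000
eq1−eq4 → [-12.0000  -10.0000]·P = -149.0000
2×2 solve → P = (9.5000, 3.5000)
check cable 4: ‖A_4−P‖² = 8.5000 ≈ L_4² = 8.5000 ✓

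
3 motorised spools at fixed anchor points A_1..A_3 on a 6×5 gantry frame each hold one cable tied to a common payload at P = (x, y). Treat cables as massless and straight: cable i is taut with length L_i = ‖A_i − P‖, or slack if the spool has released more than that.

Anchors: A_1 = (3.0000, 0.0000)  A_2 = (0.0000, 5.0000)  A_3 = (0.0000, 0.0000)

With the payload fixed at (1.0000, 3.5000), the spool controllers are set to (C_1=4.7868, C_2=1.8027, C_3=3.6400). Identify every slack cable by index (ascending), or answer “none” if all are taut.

1

i=1: geometric 4.0311 vs commanded 4.7868 ⇒ slack
i=2: geometric 1.8028 vs commanded 1.8027 ⇒ taut
i=3: geometric 3.6401 vs commanded 3.6400 ⇒ taut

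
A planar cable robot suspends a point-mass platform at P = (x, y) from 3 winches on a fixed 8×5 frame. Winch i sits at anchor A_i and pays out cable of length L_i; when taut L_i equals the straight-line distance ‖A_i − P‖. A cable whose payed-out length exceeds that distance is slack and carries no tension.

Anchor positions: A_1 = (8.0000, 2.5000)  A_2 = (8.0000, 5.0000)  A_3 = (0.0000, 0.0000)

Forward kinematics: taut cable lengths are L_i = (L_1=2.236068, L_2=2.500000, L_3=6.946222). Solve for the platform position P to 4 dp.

circle eqns → linear via eq_j − eq_1; set k_j = A_j·A_j − L_j²
k_1 = 64.0000+6.2500−5.0000 = 65.2500
0.0000·x − 5.0000·y = k_1−k_2 = -17.5000
16.0000·x + 5.0000·y = k_1−k_3 = 113.5000
solve first two rows → x=6.0000, y=3.5000

(6.0000, 3.5000)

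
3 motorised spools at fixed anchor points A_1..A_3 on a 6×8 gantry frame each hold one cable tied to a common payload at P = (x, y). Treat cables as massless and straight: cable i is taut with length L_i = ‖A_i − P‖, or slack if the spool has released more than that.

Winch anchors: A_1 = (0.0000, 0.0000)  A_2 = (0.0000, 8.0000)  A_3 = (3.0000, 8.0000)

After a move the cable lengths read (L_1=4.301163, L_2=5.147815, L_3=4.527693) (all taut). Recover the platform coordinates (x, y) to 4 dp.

(2.5000, 3.5000)

circle eqns → linear via eq_j − eq_1; set c_j = A_j·A_j − L_j²
c_1 = 0.0000+0.0000−18.5000 = -18.5000
0.0000·x − 16.0000·y = c_1−c_2 = -56.0000
-6.0000·x − 16.0000·y = c_1−c_3 = -71.0000
solve first two rows → x=2.5000, y=3.5000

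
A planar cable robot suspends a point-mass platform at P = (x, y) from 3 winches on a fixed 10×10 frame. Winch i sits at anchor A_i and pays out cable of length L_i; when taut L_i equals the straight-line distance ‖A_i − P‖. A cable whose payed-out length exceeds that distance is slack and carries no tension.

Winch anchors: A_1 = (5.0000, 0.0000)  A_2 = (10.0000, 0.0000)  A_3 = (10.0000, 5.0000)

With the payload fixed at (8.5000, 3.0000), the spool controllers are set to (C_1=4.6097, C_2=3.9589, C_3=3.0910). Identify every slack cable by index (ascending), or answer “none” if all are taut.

2, 3

i=1: geometric 4.6098 vs commanded 4.6097 ⇒ taut
i=2: geometric 3.3541 vs commanded 3.9589 ⇒ slack
i=3: geometric 2.5000 vs commanded 3.0910 ⇒ slack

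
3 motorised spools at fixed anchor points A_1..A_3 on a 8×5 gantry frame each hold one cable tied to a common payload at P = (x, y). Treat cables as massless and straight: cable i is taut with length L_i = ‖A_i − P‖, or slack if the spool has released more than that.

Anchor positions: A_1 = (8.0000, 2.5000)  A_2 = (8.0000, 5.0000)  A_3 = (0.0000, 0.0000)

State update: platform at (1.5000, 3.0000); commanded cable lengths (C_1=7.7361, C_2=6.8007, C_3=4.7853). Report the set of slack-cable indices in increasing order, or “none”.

1, 3

cable 1: L_1 = ‖A_1−P‖ = 6.5192;  C_1 = 7.7361 → slack
cable 2: L_2 = ‖A_2−P‖ = 6.8007;  C_2 = 6.8007 → taut
cable 3: L_3 = ‖A_3−P‖ = 3.3541;  C_3 = 4.7853 → slack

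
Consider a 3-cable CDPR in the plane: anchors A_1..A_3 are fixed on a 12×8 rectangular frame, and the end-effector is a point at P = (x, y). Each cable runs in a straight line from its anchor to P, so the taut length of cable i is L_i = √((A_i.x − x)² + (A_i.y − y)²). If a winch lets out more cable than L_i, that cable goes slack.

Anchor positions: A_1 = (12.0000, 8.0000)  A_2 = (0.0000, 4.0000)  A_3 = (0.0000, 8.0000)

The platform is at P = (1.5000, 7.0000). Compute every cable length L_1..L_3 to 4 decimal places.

L_1 = √((12.0000−1.5000)² + (8.0000−7.0000)²) = 10.5475
L_2 = √((0.0000−1.5000)² + (4.0000−7.0000)²) = 3.3541
L_3 = √((0.0000−1.5000)² + (8.0000−7.0000)²) = 1.8028

(10.5475, 3.3541, 1.8028)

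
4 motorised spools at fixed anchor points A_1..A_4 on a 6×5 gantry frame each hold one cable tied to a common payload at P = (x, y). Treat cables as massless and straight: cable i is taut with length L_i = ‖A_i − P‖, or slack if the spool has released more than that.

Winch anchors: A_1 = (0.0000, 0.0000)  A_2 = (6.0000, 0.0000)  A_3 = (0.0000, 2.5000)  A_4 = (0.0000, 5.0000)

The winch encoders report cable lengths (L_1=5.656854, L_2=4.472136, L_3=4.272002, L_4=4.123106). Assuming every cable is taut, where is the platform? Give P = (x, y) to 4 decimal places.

(4.0000, 4.0000)

each cable: (A_i−P)·(A_i−P) = L_i²; let k_i = ‖A_i‖²−L_i²
k_1 = 0.0000+0.0000−32.0000 = -32.0000
row 1: -12.0000x + 0.0000y = -48.0000  (k_2=16.0000)
row 2: 0.0000x − 5.0000y = -20.0000  (k_3=-12.0000)
row 3: 0.0000x − 10.0000y = -40.0000  (k_4=8.0000)
Cramer on rows 1–2 → x = 4.0000, y = 4.0000
check cable 4: ‖A_4−P‖² = 17.0000 ≈ L_4² = 17.0000 ✓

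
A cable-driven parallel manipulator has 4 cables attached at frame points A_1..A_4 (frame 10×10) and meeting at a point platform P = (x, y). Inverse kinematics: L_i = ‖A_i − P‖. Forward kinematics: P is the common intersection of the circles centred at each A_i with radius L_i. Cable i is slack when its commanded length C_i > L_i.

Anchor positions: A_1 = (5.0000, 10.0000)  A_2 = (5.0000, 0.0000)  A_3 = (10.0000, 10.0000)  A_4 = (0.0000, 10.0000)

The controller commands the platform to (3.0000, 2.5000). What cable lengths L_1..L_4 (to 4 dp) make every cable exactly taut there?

(7.7621, 3.2016, 10.2591, 8.0777)

L_1 = √((5.0000−3.0000)² + (10.0000−2.5000)²) = 7.7621
L_2 = √((5.0000−3.0000)² + (0.0000−2.5000)²) = 3.2016
L_3 = √((10.0000−3.0000)² + (10.0000−2.5000)²) = 10.2591
L_4 = √((0.0000−3.0000)² + (10.0000−2.5000)²) = 8.0777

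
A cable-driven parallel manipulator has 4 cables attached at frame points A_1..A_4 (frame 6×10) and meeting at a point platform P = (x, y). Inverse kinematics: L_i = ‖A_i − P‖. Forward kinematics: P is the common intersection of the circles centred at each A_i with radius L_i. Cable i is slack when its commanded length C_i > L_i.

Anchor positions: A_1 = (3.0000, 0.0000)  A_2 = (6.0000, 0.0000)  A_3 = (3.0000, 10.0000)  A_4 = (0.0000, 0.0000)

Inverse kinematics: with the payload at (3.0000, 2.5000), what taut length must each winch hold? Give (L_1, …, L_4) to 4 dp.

(2.5000, 3.9051, 7.5000, 3.9051)

L_1: Δ = A_1−P = (0.0000, -2.5000) → ‖Δ‖ = √6.2500 = 2.5000
L_2: Δ = A_2−P = (3.0000, -2.5000) → ‖Δ‖ = √15.2500 = 3.9051
L_3: Δ = A_3−P = (0.0000, 7.5000) → ‖Δ‖ = √56.2500 = 7.5000
L_4: Δ = A_4−P = (-3.0000, -2.5000) → ‖Δ‖ = √15.2500 = 3.9051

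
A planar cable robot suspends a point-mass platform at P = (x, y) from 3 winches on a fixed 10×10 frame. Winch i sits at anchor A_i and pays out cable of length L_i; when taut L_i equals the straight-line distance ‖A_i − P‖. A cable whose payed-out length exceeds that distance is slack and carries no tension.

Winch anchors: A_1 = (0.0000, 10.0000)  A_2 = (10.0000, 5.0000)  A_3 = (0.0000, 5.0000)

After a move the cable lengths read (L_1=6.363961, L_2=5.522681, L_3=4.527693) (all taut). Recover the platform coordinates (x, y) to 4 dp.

expand ‖A_i−P‖²=L_i² and subtract eq 1 (q_i ≔ ‖A_i‖²−L_i²)
q_1 = 0.0000+100.0000−40.5000 = 59.5000
eq1−eq2 → [-20.0000  10.0000]·P = -35.0000
eq1−eq3 → [0.0000  10.0000]·P = 55.0000
2×2 solve → P = (4.5000, 5.5000)

(4.5000, 5.5000)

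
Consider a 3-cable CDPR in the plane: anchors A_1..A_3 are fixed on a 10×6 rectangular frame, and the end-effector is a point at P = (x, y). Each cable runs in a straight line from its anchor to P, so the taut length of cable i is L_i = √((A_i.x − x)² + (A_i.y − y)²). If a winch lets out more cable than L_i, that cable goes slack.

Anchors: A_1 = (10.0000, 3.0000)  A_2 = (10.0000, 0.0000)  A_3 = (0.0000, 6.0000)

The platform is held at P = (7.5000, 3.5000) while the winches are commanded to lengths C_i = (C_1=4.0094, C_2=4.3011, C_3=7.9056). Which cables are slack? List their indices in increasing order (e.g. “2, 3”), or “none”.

cable 1: L_1 = ‖A_1−P‖ = 2.5495;  C_1 = 4.0094 → slack
cable 2: L_2 = ‖A_2−P‖ = 4.3012;  C_2 = 4.3011 → taut
cable 3: L_3 = ‖A_3−P‖ = 7.9057;  C_3 = 7.9056 → taut

1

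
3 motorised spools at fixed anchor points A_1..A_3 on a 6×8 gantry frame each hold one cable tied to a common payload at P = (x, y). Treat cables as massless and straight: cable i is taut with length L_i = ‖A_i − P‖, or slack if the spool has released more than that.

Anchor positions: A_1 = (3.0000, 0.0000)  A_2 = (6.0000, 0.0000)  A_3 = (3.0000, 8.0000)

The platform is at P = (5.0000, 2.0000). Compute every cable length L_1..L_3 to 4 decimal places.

cable 1: Δx=-2.0000, Δy=-2.0000; L_1 = √(Δx²+Δy²) = 2.8284
cable 2: Δx=1.0000, Δy=-2.0000; L_2 = √(Δx²+Δy²) = 2.2361
cable 3: Δx=-2.0000, Δy=6.0000; L_3 = √(Δx²+Δy²) = 6.3246

(2.8284, 2.2361, 6.3246)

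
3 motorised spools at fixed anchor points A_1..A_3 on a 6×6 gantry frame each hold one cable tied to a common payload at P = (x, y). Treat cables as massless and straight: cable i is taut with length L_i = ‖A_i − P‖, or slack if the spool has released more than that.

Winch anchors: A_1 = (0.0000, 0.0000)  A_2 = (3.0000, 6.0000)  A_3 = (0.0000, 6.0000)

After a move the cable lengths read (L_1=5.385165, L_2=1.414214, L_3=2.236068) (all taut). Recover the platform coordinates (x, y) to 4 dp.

expand ‖A_i−P‖²=L_i² and subtract eq 1 (c_i ≔ ‖A_i‖²−L_i²)
c_1 = 0.0000+0.0000−29.0000 = -29.0000
eq1−eq2 → [-6.0000  -12.0000]·P = -72.0000
eq1−eq3 → [0.0000  -12.0000]·P = -60.0000
2×2 solve → P = (2.0000, 5.0000)

(2.0000, 5.0000)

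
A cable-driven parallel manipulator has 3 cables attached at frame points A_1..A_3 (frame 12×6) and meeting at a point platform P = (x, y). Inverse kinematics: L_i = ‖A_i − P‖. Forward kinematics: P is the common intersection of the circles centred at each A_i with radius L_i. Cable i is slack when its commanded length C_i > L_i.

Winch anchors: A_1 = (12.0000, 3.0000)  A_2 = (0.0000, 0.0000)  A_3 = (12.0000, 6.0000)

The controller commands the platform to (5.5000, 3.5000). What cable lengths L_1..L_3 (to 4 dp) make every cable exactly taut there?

(6.5192, 6.5192, 6.9642)

L_1 = √((12.0000−5.5000)² + (3.0000−3.5000)²) = 6.5192
L_2 = √((0.0000−5.5000)² + (0.0000−3.5000)²) = 6.5192
L_3 = √((12.0000−5.5000)² + (6.0000−3.5000)²) = 6.9642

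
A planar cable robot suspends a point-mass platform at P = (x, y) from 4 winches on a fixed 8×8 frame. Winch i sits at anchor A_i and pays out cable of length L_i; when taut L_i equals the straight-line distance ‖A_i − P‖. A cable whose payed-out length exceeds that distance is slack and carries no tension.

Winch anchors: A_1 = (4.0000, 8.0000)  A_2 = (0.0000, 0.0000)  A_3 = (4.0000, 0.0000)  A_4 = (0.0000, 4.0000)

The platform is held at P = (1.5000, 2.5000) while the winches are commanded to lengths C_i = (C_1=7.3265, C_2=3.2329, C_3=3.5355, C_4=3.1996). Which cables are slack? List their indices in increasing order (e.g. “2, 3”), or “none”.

i=1: geometric 6.0415 vs commanded 7.3265 ⇒ slack
i=2: geometric 2.9155 vs commanded 3.2329 ⇒ slack
i=3: geometric 3.5355 vs commanded 3.5355 ⇒ taut
i=4: geometric 2.1213 vs commanded 3.1996 ⇒ slack

1, 2, 4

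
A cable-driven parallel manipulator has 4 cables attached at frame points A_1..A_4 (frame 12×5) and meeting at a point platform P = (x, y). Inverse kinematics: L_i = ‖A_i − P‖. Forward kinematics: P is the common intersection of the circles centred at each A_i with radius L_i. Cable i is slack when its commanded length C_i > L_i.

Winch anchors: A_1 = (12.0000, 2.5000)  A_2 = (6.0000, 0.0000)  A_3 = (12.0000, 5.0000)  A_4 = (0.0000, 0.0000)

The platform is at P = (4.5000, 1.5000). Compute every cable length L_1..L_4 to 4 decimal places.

L_1: Δ = A_1−P = (7.5000, 1.0000) → ‖Δ‖ = √57.2500 = 7.5664
L_2: Δ = A_2−P = (1.5000, -1.5000) → ‖Δ‖ = √4.5000 = 2.1213
L_3: Δ = A_3−P = (7.5000, 3.5000) → ‖Δ‖ = √68.5000 = 8.2765
L_4: Δ = A_4−P = (-4.5000, -1.5000) → ‖Δ‖ = √22.5000 = 4.7434

(7.5664, 2.1213, 8.2765, 4.7434)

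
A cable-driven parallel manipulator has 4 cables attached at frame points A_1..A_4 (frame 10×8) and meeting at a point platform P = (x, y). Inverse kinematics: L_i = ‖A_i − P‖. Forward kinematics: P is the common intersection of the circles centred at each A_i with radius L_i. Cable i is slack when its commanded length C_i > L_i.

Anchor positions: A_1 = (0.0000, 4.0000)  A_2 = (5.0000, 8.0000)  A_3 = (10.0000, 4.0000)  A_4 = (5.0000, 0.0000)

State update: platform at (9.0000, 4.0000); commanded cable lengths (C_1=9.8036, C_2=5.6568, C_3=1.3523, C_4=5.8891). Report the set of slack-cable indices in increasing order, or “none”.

1, 3, 4

cable 1: √((-9.0000)²+(0.0000)²)=9.0000, C_1=9.8036: slack
cable 2: √((-4.0000)²+(4.0000)²)=5.6569, C_2=5.6568: taut
cable 3: √((1.0000)²+(0.0000)²)=1.0000, C_3=1.3523: slack
cable 4: √((-4.0000)²+(-4.0000)²)=5.6569, C_4=5.8891: slack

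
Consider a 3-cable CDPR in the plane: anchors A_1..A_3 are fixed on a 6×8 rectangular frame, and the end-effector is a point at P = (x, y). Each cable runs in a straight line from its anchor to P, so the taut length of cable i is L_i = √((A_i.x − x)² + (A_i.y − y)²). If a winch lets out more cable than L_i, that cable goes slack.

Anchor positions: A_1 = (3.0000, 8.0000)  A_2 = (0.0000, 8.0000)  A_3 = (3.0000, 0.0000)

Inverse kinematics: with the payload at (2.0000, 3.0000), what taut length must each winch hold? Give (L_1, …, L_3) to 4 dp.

(5.0990, 5.3852, 3.1623)

L_1 = √((3.0000−2.0000)² + (8.0000−3.0000)²) = 5.0990
L_2 = √((0.0000−2.0000)² + (8.0000−3.0000)²) = 5.3852
L_3 = √((3.0000−2.0000)² + (0.0000−3.0000)²) = 3.1623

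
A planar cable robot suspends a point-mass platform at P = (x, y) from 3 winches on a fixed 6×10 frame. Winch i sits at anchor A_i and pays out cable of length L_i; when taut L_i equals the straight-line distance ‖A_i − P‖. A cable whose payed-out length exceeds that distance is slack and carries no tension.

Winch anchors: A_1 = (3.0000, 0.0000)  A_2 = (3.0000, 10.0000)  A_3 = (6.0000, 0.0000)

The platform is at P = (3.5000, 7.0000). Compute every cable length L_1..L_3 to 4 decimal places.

(7.0178, 3.0414, 7.4330)

L_1: Δ = A_1−P = (-0.5000, -7.0000) → ‖Δ‖ = √49.2500 = 7.0178
L_2: Δ = A_2−P = (-0.5000, 3.0000) → ‖Δ‖ = √9.2500 = 3.0414
L_3: Δ = A_3−P = (2.5000, -7.0000) → ‖Δ‖ = √55.2500 = 7.4330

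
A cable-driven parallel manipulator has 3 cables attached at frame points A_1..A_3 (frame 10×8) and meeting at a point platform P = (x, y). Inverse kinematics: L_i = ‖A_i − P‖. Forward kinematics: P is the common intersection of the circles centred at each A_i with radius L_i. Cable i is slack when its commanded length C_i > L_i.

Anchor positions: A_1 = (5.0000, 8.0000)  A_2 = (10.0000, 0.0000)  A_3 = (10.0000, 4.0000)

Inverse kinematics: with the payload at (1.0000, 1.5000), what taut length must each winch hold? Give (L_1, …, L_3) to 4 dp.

L_1: Δ = A_1−P = (4.0000, 6.5000) → ‖Δ‖ = √58.2500 = 7.6322
L_2: Δ = A_2−P = (9.0000, -1.5000) → ‖Δ‖ = √83.2500 = 9.1241
L_3: Δ = A_3−P = (9.0000, 2.5000) → ‖Δ‖ = √87.2500 = 9.3408

(7.6322, 9.1241, 9.3408)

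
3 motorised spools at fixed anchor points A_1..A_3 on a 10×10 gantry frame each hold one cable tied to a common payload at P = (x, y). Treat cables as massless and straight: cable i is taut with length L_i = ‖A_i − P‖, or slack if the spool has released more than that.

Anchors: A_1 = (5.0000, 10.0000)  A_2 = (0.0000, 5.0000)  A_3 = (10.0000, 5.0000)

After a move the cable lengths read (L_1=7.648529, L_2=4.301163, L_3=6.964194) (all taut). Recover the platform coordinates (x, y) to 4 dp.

(3.5000, 2.5000)

circle eqns → linear via eq_j − eq_1; set q_j = A_j·A_j − L_j²
q_1 = 25.0000+100.0000−58.5000 = 66.5000
10.0000·x + 10.0000·y = q_1−q_2 = 60.0000
-10.0000·x + 10.0000·y = q_1−q_3 = -10.0000
solve first two rows → x=3.5000, y=2.5000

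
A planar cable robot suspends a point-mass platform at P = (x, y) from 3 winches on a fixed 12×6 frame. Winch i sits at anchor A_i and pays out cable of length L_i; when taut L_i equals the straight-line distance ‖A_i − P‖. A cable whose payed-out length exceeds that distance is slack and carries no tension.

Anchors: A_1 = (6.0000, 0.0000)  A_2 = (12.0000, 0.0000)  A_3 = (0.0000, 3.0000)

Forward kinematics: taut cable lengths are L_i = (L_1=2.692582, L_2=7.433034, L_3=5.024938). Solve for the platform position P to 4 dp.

each cable: (A_i−P)·(A_i−P) = L_i²; let c_i = ‖A_i‖²−L_i²
c_1 = 36.0000+0.0000−7.2500 = 28.7500
row 1: -12.0000x + 0.0000y = -60.0000  (c_2=88.7500)
row 2: 12.0000x − 6.0000y = 45.0000  (c_3=-16.2500)
Cramer on rows 1–2 → x = 5.0000, y = 2.5000

(5.0000, 2.5000)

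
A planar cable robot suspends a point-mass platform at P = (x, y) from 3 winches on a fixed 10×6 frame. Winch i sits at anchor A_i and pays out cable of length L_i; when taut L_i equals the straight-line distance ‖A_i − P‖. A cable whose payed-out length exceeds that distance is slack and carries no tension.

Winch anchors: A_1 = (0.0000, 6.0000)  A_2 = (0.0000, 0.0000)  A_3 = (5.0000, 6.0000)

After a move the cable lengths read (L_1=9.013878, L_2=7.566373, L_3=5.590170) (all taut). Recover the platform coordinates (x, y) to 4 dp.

(7.5000, 1.0000)

circle eqns → linear via eq_j − eq_1; set c_j = A_j·A_j − L_j²
c_1 = 0.0000+36.0000−81.2500 = -45.2500
0.0000·x + 12.0000·y = c_1−c_2 = 12.0000
-10.0000·x + 0.0000·y = c_1−c_3 = -75.0000
solve first two rows → x=7.5000, y=1.0000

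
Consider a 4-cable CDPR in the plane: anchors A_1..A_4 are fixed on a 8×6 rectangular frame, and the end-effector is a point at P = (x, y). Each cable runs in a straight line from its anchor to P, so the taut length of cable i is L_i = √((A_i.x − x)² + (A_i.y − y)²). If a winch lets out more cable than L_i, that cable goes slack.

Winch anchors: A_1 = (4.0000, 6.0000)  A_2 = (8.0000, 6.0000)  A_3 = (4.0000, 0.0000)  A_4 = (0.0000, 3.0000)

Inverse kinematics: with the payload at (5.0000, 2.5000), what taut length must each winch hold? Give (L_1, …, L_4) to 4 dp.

L_1 = √((4.0000−5.0000)² + (6.0000−2.5000)²) = 3.6401
L_2 = √((8.0000−5.0000)² + (6.0000−2.5000)²) = 4.6098
L_3 = √((4.0000−5.0000)² + (0.0000−2.5000)²) = 2.6926
L_4 = √((0.0000−5.0000)² + (3.0000−2.5000)²) = 5.0249

(3.6401, 4.6098, 2.6926, 5.0249)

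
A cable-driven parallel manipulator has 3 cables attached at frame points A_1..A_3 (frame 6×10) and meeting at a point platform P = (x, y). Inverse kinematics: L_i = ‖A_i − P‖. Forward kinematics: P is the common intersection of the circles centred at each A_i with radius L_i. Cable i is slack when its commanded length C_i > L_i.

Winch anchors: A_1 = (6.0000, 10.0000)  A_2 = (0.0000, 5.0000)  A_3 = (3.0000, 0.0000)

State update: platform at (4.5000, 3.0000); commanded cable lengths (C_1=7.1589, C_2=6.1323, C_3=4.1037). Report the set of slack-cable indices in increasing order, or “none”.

cable 1: L_1 = ‖A_1−P‖ = 7.1589;  C_1 = 7.1589 → taut
cable 2: L_2 = ‖A_2−P‖ = 4.9244;  C_2 = 6.1323 → slack
cable 3: L_3 = ‖A_3−P‖ = 3.3541;  C_3 = 4.1037 → slack

2, 3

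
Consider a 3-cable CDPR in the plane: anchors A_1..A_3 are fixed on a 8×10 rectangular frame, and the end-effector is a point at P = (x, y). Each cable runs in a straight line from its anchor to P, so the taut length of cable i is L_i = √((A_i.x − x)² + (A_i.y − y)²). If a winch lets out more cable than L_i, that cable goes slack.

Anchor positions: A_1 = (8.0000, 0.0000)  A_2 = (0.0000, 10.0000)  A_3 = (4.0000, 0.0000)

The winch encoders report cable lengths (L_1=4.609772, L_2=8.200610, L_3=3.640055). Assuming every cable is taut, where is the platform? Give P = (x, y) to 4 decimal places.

each cable: (A_i−P)·(A_i−P) = L_i²; let c_i = ‖A_i‖²−L_i²
c_1 = 64.0000+0.0000−21.2500 = 42.7500
row 1: 16.0000x − 20.0000y = 10.0000  (c_2=32.7500)
row 2: 8.0000x + 0.0000y = 40.0000  (c_3=2.7500)
Cramer on rows 1–2 → x = 5.0000, y = 3.5000

(5.0000, 3.5000)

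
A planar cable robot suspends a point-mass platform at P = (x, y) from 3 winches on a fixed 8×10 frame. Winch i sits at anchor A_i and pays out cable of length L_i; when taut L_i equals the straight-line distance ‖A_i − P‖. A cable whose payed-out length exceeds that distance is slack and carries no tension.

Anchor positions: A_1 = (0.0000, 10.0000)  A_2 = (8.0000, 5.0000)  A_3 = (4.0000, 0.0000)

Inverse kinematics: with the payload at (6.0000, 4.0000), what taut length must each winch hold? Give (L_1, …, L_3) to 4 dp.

(8.4853, 2.2361, 4.4721)

L_1: Δ = A_1−P = (-6.0000, 6.0000) → ‖Δ‖ = √72.0000 = 8.4853
L_2: Δ = A_2−P = (2.0000, 1.0000) → ‖Δ‖ = √5.0000 = 2.2361
L_3: Δ = A_3−P = (-2.0000, -4.0000) → ‖Δ‖ = √20.0000 = 4.4721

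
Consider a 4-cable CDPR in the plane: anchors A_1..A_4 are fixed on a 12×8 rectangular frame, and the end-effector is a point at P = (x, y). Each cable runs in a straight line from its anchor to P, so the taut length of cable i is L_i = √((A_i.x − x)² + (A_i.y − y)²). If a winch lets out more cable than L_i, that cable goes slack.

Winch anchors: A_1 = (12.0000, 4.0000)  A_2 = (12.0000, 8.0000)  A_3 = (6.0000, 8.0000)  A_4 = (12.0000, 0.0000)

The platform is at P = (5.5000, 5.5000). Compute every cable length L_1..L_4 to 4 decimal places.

L_1 = √((12.0000−5.5000)² + (4.0000−5.5000)²) = 6.6708
L_2 = √((12.0000−5.5000)² + (8.0000−5.5000)²) = 6.9642
L_3 = √((6.0000−5.5000)² + (8.0000−5.5000)²) = 2.5495
L_4 = √((12.0000−5.5000)² + (0.0000−5.5000)²) = 8.5147

(6.6708, 6.9642, 2.5495, 8.5147)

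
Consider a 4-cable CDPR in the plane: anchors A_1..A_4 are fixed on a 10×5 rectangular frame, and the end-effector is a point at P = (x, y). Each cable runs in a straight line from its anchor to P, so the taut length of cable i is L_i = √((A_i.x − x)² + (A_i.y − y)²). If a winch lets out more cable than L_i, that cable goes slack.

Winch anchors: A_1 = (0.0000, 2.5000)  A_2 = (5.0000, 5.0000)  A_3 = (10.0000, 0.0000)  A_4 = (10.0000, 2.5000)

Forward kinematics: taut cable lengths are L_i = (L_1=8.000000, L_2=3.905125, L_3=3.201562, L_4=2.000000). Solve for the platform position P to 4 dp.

(8.0000, 2.5000)

circle eqns → linear via eq_j − eq_1; set q_j = A_j·A_j − L_j²
q_1 = 0.0000+6.2500−64.0000 = -57.7500
-10.0000·x − 5.0000·y = q_1−q_2 = -92.5000
-20.0000·x + 5.0000·y = q_1−q_3 = -147.5000
-20.0000·x + 0.0000·y = q_1−q_4 = -160.0000
solve first two rows → x=8.0000, y=2.5000
check cable 4: ‖A_4−P‖² = 4.0000 ≈ L_4² = 4.0000 ✓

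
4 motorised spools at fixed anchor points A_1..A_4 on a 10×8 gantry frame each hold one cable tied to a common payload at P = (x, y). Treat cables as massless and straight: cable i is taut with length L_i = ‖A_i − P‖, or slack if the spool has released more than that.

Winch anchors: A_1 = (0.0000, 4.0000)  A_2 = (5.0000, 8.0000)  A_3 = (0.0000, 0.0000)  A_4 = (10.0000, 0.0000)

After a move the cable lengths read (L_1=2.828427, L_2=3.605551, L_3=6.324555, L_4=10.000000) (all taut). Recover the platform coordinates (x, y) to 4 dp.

expand ‖A_i−P‖²=L_i² and subtract eq 1 (k_i ≔ ‖A_i‖²−L_i²)
k_1 = 0.0000+16.0000−8.0000 = 8.0000
eq1−eq2 → [-10.0000  -8.0000]·P = -68.0000
eq1−eq3 → [0.0000  8.0000]·P = 48.0000
eq1−eq4 → [-20.0000  8.0000]·P = 8.0000
2×2 solve → P = (2.0000, 6.0000)
check cable 4: ‖A_4−P‖² = 100.0000 ≈ L_4² = 100.0000 ✓

(2.0000, 6.0000)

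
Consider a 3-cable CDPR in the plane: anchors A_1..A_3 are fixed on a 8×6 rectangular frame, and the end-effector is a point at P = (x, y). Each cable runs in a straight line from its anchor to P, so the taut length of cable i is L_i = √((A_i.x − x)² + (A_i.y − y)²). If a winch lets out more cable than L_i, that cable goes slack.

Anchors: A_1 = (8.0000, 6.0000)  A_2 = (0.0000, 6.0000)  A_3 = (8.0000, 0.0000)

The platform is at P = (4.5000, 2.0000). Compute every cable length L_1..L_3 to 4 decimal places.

cable 1: Δx=3.5000, Δy=4.0000; L_1 = √(Δx²+Δy²) = 5.3151
cable 2: Δx=-4.5000, Δy=4.0000; L_2 = √(Δx²+Δy²) = 6.0208
cable 3: Δx=3.5000, Δy=-2.0000; L_3 = √(Δx²+Δy²) = 4.0311

(5.3151, 6.0208, 4.0311)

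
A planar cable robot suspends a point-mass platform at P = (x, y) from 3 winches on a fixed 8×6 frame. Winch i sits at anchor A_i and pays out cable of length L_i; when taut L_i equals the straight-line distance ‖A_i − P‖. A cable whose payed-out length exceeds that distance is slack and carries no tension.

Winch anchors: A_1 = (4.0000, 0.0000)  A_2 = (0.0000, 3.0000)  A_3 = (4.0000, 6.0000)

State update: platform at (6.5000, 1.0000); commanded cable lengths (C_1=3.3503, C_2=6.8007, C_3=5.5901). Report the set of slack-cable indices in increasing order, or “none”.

1

i=1: geometric 2.6926 vs commanded 3.3503 ⇒ slack
i=2: geometric 6.8007 vs commanded 6.8007 ⇒ taut
i=3: geometric 5.5902 vs commanded 5.5901 ⇒ taut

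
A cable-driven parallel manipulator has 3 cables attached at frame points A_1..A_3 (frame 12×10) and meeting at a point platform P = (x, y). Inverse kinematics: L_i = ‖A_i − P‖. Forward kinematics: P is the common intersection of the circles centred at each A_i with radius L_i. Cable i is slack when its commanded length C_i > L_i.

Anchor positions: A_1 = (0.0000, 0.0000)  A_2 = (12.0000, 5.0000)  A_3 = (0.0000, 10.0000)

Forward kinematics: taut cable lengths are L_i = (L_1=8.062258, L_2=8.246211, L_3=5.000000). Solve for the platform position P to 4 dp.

expand ‖A_i−P‖²=L_i² and subtract eq 1 (c_i ≔ ‖A_i‖²−L_i²)
c_1 = 0.0000+0.0000−65.0000 = -65.0000
eq1−eq2 → [-24.0000  -10.0000]·P = -166.0000
eq1−eq3 → [0.0000  -20.0000]·P = -140.0000
2×2 solve → P = (4.0000, 7.0000)

(4.0000, 7.0000)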